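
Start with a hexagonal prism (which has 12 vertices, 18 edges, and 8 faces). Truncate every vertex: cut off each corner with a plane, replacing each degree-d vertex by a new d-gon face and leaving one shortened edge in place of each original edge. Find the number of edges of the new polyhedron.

Truncation replaces each original edge-end by a new vertex, so V′ = 2E = 36.
Each original edge survives, and each old vertex of degree d contributes d new edges; summing degrees gives Σd = 2E, so E′ = E + 2E = 3E = 54.
Each original face survives and each original vertex becomes one new face: F′ = F + V = 20.

54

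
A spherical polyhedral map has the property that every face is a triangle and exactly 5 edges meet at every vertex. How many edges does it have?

Each face has 3 edges and each edge borders two faces, so 2E = 3F.
Each vertex has degree 5, so 5V = 2E and hence V = 3F/5.
Euler: V − E + F = 2 ⇒ (3F/5) − (3F/2) + F = 2.
Multiply by 10: (6 − 15 + 10)F = 20, i.e. 1F = 20.
So F = 20, E = 3·20/2 = 30, V = 3·20/5 = 12.

30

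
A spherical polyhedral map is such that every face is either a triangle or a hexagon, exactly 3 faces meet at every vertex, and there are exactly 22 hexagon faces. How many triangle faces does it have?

Let x be the number of triangles; then F = 22 + x.
Edge–face incidences: 2E = 6·22 + 3·x = 132 + 3x.
Every vertex has degree 3, so 3V = 2E.
Euler: V − E + F = 2 ⇒ (2E)/3 − E + (22 + x) = 2.
Multiply by 6: 2·(2E) − 3·(2E) + 6·(22 + x) = 12, i.e. 132 + 6x − (132 + 3x) = 12.
Collecting terms: 3x = 12, so x = 4.
Then 2E = 132 + 3·4 = 144, so E = 72, V = 2E/3 = 48, F = 22 + 4 = 26.

4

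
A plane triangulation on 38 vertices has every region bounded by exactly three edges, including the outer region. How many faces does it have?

In a plane triangulation 3F = 2E and V − E + F = 2, so F = 2V − 4 = 2·38 − 4 = 72.

72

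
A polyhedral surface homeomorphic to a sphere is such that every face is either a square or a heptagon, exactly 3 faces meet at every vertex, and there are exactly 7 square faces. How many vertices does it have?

14

Let x be the number of heptagons; then F = 7 + x.
Edge–face incidences: 2E = 4·7 + 7·x = 28 + 7x.
Every vertex has degree 3, so 3V = 2E.
Euler: V − E + F = 2 ⇒ (2E)/3 − E + (7 + x) = 2.
Multiply by 6: 2·(2E) − 3·(2E) + 6·(7 + x) = 12, i.e. 42 + 6x − (28 + 7x) = 12.
Collecting terms: −x + 14 = 12, so −x = −2, so x = 2.
Then 2E = 28 + 7·2 = 42, so E = 21, V = 2E/3 = 14, F = 7 + 2 = 9.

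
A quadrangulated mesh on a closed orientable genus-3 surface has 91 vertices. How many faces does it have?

χ = 2 − 2·3 = -4, and every face is a square so 4F = 2E.
V − E + F = -4 with E = 4F/2 gives 91 − (4/2 − 1)·F = -4, so F = 95 and E = 190.

95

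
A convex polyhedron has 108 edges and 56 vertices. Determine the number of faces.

Here V − E + F = 2.
F = 2 − V + E = 2 − 56 + 108 = 54.

54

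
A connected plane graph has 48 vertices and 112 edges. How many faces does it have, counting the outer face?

66

Euler's formula for a connected plane graph: V − E + F = 2, so F = 2 − 48 + 112 = 66.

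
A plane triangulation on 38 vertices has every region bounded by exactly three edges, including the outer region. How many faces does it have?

72

In a plane triangulation 3F = 2E and V − E + F = 2, so F = 2V − 4 = 2·38 − 4 = 72.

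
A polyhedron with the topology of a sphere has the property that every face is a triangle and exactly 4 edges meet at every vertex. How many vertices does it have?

Each face has 3 edges and each edge borders two faces, so 2E = 3F.
Each vertex has degree 4, so 4V = 2E and hence V = 3F/4.
Euler: V − E + F = 2 ⇒ (3F/4) − (3F/2) + F = 2.
Multiply by 8: (6 − 12 + 8)F = 16, i.e. 2F = 16.
So F = 8, E = 3·8/2 = 12, V = 3·8/4 = 6.

6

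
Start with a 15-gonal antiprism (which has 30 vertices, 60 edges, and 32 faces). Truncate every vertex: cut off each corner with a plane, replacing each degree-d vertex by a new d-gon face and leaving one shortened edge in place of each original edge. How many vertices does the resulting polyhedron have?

Truncation replaces each original edge-end by a new vertex, so V′ = 2E = 120.
Each original edge survives, and each old vertex of degree d contributes d new edges; summing degrees gives Σd = 2E, so E′ = E + 2E = 3E = 180.
Each original face survives and each original vertex becomes one new face: F′ = F + V = 62.

120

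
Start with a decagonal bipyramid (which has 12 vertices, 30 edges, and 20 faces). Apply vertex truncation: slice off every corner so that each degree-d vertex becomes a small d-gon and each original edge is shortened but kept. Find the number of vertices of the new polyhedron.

Truncation replaces each original edge-end by a new vertex, so V′ = 2E = 60.
Each original edge survives, and each old vertex of degree d contributes d new edges; summing degrees gives Σd = 2E, so E′ = E + 2E = 3E = 90.
Each original face survives and each original vertex becomes one new face: F′ = F + V = 32.

60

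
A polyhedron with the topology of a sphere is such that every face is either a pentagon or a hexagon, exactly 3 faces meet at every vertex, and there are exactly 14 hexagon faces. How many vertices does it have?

Let x be the number of pentagons; then F = 14 + x.
Edge–face incidences: 2E = 6·14 + 5·x = 84 + 5x.
Every vertex has degree 3, so 3V = 2E.
Euler: V − E + F = 2 ⇒ (2E)/3 − E + (14 + x) = 2.
Multiply by 6: 2·(2E) − 3·(2E) + 6·(14 + x) = 12, i.e. 84 + 6x − (84 + 5x) = 12.
Collecting terms: x = 12.
Then 2E = 84 + 5·12 = 144, so E = 72, V = 2E/3 = 48, F = 14 + 12 = 26.

48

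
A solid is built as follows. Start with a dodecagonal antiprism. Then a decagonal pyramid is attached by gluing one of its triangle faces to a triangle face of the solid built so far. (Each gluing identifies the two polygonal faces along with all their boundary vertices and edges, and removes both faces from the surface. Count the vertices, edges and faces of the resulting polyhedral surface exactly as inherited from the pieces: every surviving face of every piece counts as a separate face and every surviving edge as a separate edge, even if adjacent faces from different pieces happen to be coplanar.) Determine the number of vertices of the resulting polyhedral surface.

A dodecagonal antiprism: V=24, E=48, F=26.
Attach a decagonal pyramid (V=11, E=20, F=11) along a 3-gon: merge 3 vertices and 3 edges, delete both glued faces → V=32, E=65, F=35.
Check: V − E + F = 32 − 65 + 35 = 2.

32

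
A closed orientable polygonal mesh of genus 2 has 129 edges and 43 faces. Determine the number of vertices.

84

For a closed orientable surface of genus 2, χ = 2 − 2·2 = -2.
V = -2 + E − F = -2 + 129 − 43 = 84.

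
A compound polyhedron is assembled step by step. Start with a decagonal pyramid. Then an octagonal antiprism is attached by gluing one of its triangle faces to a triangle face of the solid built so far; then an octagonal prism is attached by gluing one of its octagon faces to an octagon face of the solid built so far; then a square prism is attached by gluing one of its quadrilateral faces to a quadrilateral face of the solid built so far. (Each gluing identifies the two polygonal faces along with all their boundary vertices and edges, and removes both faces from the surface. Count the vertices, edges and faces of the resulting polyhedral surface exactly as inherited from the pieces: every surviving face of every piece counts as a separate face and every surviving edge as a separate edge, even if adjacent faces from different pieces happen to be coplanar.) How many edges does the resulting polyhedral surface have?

A decagonal pyramid: V=11, E=20, F=11.
Attach an octagonal antiprism (V=16, E=32, F=18) along a 3-gon: merge 3 vertices and 3 edges, delete both glued faces → V=24, E=49, F=27.
Attach an octagonal prism (V=16, E=24, F=10) along an 8-gon: merge 8 vertices and 8 edges, delete both glued faces → V=32, E=65, F=35.
Attach a square prism (V=8, E=12, F=6) along a 4-gon: merge 4 vertices and 4 edges, delete both glued faces → V=36, E=73, F=39.
Check: V − E + F = 36 − 73 + 39 = 2.

73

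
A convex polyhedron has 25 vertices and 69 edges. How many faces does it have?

46

Here V − E + F = 2.
F = 2 − V + E = 2 − 25 + 69 = 46.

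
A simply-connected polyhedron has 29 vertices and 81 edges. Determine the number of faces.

54

Here V − E + F = 2.
F = 2 − V + E = 2 − 29 + 81 = 54.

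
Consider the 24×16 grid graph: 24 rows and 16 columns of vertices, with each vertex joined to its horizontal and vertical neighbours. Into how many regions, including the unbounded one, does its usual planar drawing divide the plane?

346

The grid has V = 24·16 = 384 vertices and E = 24·15 + 16·23 = 728 edges.
F = 2 − V + E = 2 − 384 + 728 = 346.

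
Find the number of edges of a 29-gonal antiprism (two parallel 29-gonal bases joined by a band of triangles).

An antiprism on an n-gon has two n-gon caps and 2n triangles: V = 2·29 = 58, E = 4·29 = 116, F = 2·29 + 2 = 60.

116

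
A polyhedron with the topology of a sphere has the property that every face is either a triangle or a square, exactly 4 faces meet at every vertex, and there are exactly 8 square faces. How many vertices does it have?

14

Let x be the number of triangles; then F = 8 + x.
Edge–face incidences: 2E = 4·8 + 3·x = 32 + 3x.
Every vertex has degree 4, so 4V = 2E.
Euler: V − E + F = 2 ⇒ (2E)/4 − E + (8 + x) = 2.
Multiply by 8: 2·(2E) − 4·(2E) + 8·(8 + x) = 16, i.e. 64 + 8x − 2·(32 + 3x) = 16.
Collecting terms: 2x = 16, so x = 8.
Then 2E = 32 + 3·8 = 56, so E = 28, V = 2E/4 = 14, F = 8 + 8 = 16.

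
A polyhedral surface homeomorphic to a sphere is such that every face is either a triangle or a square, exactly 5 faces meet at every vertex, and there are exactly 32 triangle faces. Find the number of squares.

Let x be the number of squares; then F = 32 + x.
Edge–face incidences: 2E = 3·32 + 4·x = 96 + 4x.
Every vertex has degree 5, so 5V = 2E.
Euler: V − E + F = 2 ⇒ (2E)/5 − E + (32 + x) = 2.
Multiply by 10: 2·(2E) − 5·(2E) + 10·(32 + x) = 20, i.e. 320 + 10x − 3·(96 + 4x) = 20.
Collecting terms: −2x + 32 = 20, so −2x = −12, so x = 6.
Then 2E = 96 + 4·6 = 120, so E = 60, V = 2E/5 = 24, F = 32 + 6 = 38.

6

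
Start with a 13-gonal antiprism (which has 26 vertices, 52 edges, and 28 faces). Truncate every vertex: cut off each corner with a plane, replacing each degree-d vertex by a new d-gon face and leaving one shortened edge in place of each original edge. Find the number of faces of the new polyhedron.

Truncation replaces each original edge-end by a new vertex, so V′ = 2E = 104.
Each original edge survives, and each old vertex of degree d contributes d new edges; summing degrees gives Σd = 2E, so E′ = E + 2E = 3E = 156.
Each original face survives and each original vertex becomes one new face: F′ = F + V = 54.

54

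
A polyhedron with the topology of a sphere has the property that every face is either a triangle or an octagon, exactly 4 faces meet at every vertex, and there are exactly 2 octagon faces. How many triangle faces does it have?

Let x be the number of triangles; then F = 2 + x.
Edge–face incidences: 2E = 8·2 + 3·x = 16 + 3x.
Every vertex has degree 4, so 4V = 2E.
Euler: V − E + F = 2 ⇒ (2E)/4 − E + (2 + x) = 2.
Multiply by 8: 2·(2E) − 4·(2E) + 8·(2 + x) = 16, i.e. 16 + 8x − 2·(16 + 3x) = 16.
Collecting terms: 2x − 16 = 16, so 2x = 32, so x = 16.
Then 2E = 16 + 3·16 = 64, so E = 32, V = 2E/4 = 16, F = 2 + 16 = 18.

16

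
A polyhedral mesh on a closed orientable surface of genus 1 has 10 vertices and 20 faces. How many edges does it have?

For a closed orientable surface of genus 1, χ = 2 − 2·1 = 0.
E = V + F − (0) = 10 + 20 − (0) = 30.

30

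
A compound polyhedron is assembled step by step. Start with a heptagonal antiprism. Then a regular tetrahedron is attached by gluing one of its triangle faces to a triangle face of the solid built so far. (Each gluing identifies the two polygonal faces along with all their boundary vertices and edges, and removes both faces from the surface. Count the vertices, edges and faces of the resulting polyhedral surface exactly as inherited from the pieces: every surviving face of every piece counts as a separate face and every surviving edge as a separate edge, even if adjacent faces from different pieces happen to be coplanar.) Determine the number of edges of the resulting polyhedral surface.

31

A heptagonal antiprism: V=14, E=28, F=16.
Attach a regular tetrahedron (V=4, E=6, F=4) along a 3-gon: merge 3 vertices and 3 edges, delete both glued faces → V=15, E=31, F=18.
Check: V − E + F = 15 − 31 + 18 = 2.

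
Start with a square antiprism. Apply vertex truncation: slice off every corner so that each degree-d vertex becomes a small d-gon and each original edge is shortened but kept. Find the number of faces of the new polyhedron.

18

The base solid has V = 8, E = 16, F = 10.
Truncation replaces each original edge-end by a new vertex, so V′ = 2E = 32.
Each original edge survives, and each old vertex of degree d contributes d new edges; summing degrees gives Σd = 2E, so E′ = E + 2E = 3E = 48.
Each original face survives and each original vertex becomes one new face: F′ = F + V = 18.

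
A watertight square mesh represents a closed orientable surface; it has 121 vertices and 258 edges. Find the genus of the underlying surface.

5

Every face is a square and each edge borders two faces, so 4F = 2·258, giving F = 129.
χ = V − E + F = 121 − 258 + 129 = -8.
For a closed orientable surface χ = 2 − 2g, so g = (2 − (-8))/2 = 5.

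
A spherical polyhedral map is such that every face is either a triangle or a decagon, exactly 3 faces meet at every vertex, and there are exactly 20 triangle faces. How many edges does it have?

90

Let x be the number of decagons; then F = 20 + x.
Edge–face incidences: 2E = 3·20 + 10·x = 60 + 10x.
Every vertex has degree 3, so 3V = 2E.
Euler: V − E + F = 2 ⇒ (2E)/3 − E + (20 + x) = 2.
Multiply by 6: 2·(2E) − 3·(2E) + 6·(20 + x) = 12, i.e. 120 + 6x − (60 + 10x) = 12.
Collecting terms: −4x + 60 = 12, so −4x = −48, so x = 12.
Then 2E = 60 + 10·12 = 180, so E = 90, V = 2E/3 = 60, F = 20 + 12 = 32.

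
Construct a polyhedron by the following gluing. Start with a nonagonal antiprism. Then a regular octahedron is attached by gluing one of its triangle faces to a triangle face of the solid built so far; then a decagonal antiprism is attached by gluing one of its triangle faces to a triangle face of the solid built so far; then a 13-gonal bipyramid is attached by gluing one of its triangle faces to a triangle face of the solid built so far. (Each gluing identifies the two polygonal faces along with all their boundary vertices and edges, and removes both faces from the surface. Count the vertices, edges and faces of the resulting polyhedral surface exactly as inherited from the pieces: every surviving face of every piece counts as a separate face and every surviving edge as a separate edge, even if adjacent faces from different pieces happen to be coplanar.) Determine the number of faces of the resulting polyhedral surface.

70

A nonagonal antiprism: V=18, E=36, F=20.
Attach a regular octahedron (V=6, E=12, F=8) along a 3-gon: merge 3 vertices and 3 edges, delete both glued faces → V=21, E=45, F=26.
Attach a decagonal antiprism (V=20, E=40, F=22) along a 3-gon: merge 3 vertices and 3 edges, delete both glued faces → V=38, E=82, F=46.
Attach a 13-gonal bipyramid (V=15, E=39, F=26) along a 3-gon: merge 3 vertices and 3 edges, delete both glued faces → V=50, E=118, F=70.
Check: V − E + F = 50 − 118 + 70 = 2.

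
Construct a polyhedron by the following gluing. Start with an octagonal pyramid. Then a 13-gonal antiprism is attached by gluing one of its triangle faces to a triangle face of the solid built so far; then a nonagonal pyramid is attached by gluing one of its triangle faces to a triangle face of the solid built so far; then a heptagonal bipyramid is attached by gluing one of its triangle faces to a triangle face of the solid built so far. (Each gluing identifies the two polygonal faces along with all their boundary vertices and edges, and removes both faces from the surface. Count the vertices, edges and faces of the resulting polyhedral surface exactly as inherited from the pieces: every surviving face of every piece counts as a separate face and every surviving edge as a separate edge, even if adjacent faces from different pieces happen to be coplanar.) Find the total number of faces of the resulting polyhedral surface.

An octagonal pyramid: V=9, E=16, F=9.
Attach a 13-gonal antiprism (V=26, E=52, F=28) along a 3-gon: merge 3 vertices and 3 edges, delete both glued faces → V=32, E=65, F=35.
Attach a nonagonal pyramid (V=10, E=18, F=10) along a 3-gon: merge 3 vertices and 3 edges, delete both glued faces → V=39, E=80, F=43.
Attach a heptagonal bipyramid (V=9, E=21, F=14) along a 3-gon: merge 3 vertices and 3 edges, delete both glued faces → V=45, E=98, F=55.
Check: V − E + F = 45 − 98 + 55 = 2.

55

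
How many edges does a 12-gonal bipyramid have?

A bipyramid over an n-gon has 2n triangular faces and n + 2 vertices: V = 12 + 2 = 14, E = 3·12 = 36, F = 2·12 = 24.

36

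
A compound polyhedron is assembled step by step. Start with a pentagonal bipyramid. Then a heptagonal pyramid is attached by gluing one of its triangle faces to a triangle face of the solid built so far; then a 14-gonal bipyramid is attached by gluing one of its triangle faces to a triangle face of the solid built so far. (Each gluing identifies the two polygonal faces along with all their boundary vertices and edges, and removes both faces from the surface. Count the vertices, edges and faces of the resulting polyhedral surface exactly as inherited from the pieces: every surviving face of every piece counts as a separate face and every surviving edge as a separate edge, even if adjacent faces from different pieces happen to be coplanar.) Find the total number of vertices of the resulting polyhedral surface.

A pentagonal bipyramid: V=7, E=15, F=10.
Attach a heptagonal pyramid (V=8, E=14, F=8) along a 3-gon: merge 3 vertices and 3 edges, delete both glued faces → V=12, E=26, F=16.
Attach a 14-gonal bipyramid (V=16, E=42, F=28) along a 3-gon: merge 3 vertices and 3 edges, delete both glued faces → V=25, E=65, F=42.
Check: V − E + F = 25 − 65 + 42 = 2.

25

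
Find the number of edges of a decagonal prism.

A prism on an n-gon has two n-gon bases and n rectangular sides: V = 2·10 = 20, E = 3·10 = 30, F = 10 + 2 = 12.

30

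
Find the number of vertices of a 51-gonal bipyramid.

53

A bipyramid over an n-gon has 2n triangular faces and n + 2 vertices: V = 51 + 2 = 53, E = 3·51 = 153, F = 2·51 = 102.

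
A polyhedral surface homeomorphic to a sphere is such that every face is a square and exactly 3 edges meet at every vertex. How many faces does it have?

6

Each face has 4 edges and each edge borders two faces, so 2E = 4F.
Each vertex has degree 3, so 3V = 2E and hence V = 4F/3.
Euler: V − E + F = 2 ⇒ (4F/3) − (4F/2) + F = 2.
Multiply by 6: (8 − 12 + 6)F = 12, i.e. 2F = 12.
So F = 6, E = 4·6/2 = 12, V = 4·6/3 = 8.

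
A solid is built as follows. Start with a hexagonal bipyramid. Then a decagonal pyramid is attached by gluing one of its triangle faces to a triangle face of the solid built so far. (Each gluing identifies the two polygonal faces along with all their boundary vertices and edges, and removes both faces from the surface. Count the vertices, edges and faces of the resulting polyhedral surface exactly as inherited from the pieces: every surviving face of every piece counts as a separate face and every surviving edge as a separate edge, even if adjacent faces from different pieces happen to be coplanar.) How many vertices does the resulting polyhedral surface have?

16

A hexagonal bipyramid: V=8, E=18, F=12.
Attach a decagonal pyramid (V=11, E=20, F=11) along a 3-gon: merge 3 vertices and 3 edges, delete both glued faces → V=16, E=35, F=21.
Check: V − E + F = 16 − 35 + 21 = 2.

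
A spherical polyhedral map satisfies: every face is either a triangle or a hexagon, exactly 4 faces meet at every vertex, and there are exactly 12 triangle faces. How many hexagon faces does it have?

2

Let x be the number of hexagons; then F = 12 + x.
Edge–face incidences: 2E = 3·12 + 6·x = 36 + 6x.
Every vertex has degree 4, so 4V = 2E.
Euler: V − E + F = 2 ⇒ (2E)/4 − E + (12 + x) = 2.
Multiply by 8: 2·(2E) − 4·(2E) + 8·(12 + x) = 16, i.e. 96 + 8x − 2·(36 + 6x) = 16.
Collecting terms: −4x + 24 = 16, so −4x = −8, so x = 2.
Then 2E = 36 + 6·2 = 48, so E = 24, V = 2E/4 = 12, F = 12 + 2 = 14.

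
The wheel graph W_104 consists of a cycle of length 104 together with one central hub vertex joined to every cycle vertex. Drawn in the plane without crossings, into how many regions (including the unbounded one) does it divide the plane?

W_104 has V = 104 + 1 = 105 vertices and E = 2·104 = 208 edges.
By Euler's formula F = 2 − V + E = 2 − 105 + 208 = 105.

105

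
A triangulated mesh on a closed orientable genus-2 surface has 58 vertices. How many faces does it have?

120

χ = 2 − 2·2 = -2, and every face is a triangle so 3F = 2E.
V − E + F = -2 with E = 3F/2 gives 58 − (3/2 − 1)·F = -2, so F = 120 and E = 180.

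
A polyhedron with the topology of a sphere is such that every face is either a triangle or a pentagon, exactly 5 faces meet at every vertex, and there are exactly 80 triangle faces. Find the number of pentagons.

Let x be the number of pentagons; then F = 80 + x.
Edge–face incidences: 2E = 3·80 + 5·x = 240 + 5x.
Every vertex has degree 5, so 5V = 2E.
Euler: V − E + F = 2 ⇒ (2E)/5 − E + (80 + x) = 2.
Multiply by 10: 2·(2E) − 5·(2E) + 10·(80 + x) = 20, i.e. 800 + 10x − 3·(240 + 5x) = 20.
Collecting terms: −5x + 80 = 20, so −5x = −60, so x = 12.
Then 2E = 240 + 5·12 = 300, so E = 150, V = 2E/5 = 60, F = 80 + 12 = 92.

12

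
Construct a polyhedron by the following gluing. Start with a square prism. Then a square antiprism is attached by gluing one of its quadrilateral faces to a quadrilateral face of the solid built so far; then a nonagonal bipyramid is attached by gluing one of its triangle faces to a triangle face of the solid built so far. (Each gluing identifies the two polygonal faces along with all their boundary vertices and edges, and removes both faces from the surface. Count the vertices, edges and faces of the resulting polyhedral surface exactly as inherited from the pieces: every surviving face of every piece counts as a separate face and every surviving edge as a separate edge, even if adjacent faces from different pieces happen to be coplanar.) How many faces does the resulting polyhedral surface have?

30

A square prism: V=8, E=12, F=6.
Attach a square antiprism (V=8, E=16, F=10) along a 4-gon: merge 4 vertices and 4 edges, delete both glued faces → V=12, E=24, F=14.
Attach a nonagonal bipyramid (V=11, E=27, F=18) along a 3-gon: merge 3 vertices and 3 edges, delete both glued faces → V=20, E=48, F=30.
Check: V − E + F = 20 − 48 + 30 = 2.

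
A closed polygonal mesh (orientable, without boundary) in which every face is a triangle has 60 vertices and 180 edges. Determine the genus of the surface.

1

Every face is a triangle and each edge borders two faces, so 3F = 2·180, giving F = 120.
χ = V − E + F = 60 − 180 + 120 = 0.
For a closed orientable surface χ = 2 − 2g, so g = (2 − (0))/2 = 1.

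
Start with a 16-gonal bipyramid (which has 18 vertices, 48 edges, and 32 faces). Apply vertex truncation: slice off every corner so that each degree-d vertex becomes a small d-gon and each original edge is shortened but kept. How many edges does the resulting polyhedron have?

144

Truncation replaces each original edge-end by a new vertex, so V′ = 2E = 96.
Each original edge survives, and each old vertex of degree d contributes d new edges; summing degrees gives Σd = 2E, so E′ = E + 2E = 3E = 144.
Each original face survives and each original vertex becomes one new face: F′ = F + V = 50.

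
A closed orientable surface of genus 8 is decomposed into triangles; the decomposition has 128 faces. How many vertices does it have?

50

χ = 2 − 2·8 = -14, and every face is a triangle so 3F = 2E.
E = 3·128/2 = 192. Then V = -14 + E − F = -14 + 192 − 128 = 50.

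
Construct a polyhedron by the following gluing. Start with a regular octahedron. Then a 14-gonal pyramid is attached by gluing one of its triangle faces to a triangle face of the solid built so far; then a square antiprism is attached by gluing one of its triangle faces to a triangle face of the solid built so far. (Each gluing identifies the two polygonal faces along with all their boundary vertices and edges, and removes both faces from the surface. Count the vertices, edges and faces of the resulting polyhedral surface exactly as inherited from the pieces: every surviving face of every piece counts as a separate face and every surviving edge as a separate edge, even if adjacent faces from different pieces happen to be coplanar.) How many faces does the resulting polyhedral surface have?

29

A regular octahedron: V=6, E=12, F=8.
Attach a 14-gonal pyramid (V=15, E=28, F=15) along a 3-gon: merge 3 vertices and 3 edges, delete both glued faces → V=18, E=37, F=21.
Attach a square antiprism (V=8, E=16, F=10) along a 3-gon: merge 3 vertices and 3 edges, delete both glued faces → V=23, E=50, F=29.
Check: V − E + F = 23 − 50 + 29 = 2.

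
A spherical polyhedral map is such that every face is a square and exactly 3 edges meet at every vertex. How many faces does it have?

6

Each face has 4 edges and each edge borders two faces, so 2E = 4F.
Each vertex has degree 3, so 3V = 2E and hence V = 4F/3.
Euler: V − E + F = 2 ⇒ (4F/3) − (4F/2) + F = 2.
Multiply by 6: (8 − 12 + 6)F = 12, i.e. 2F = 12.
So F = 6, E = 4·6/2 = 12, V = 4·6/3 = 8.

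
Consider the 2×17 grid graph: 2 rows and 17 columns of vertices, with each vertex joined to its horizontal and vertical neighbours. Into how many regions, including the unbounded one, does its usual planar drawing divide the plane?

The grid has V = 2·17 = 34 vertices and E = 2·16 + 17·1 = 49 edges.
F = 2 − V + E = 2 − 34 + 49 = 17.

17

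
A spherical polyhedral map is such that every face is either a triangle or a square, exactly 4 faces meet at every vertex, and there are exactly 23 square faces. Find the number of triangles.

8

Let x be the number of triangles; then F = 23 + x.
Edge–face incidences: 2E = 4·23 + 3·x = 92 + 3x.
Every vertex has degree 4, so 4V = 2E.
Euler: V − E + F = 2 ⇒ (2E)/4 − E + (23 + x) = 2.
Multiply by 8: 2·(2E) − 4·(2E) + 8·(23 + x) = 16, i.e. 184 + 8x − 2·(92 + 3x) = 16.
Collecting terms: 2x = 16, so x = 8.
Then 2E = 92 + 3·8 = 116, so E = 58, V = 2E/4 = 29, F = 23 + 8 = 31.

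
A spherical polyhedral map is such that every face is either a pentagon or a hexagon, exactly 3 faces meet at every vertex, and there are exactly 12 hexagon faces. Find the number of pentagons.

Let x be the number of pentagons; then F = 12 + x.
Edge–face incidences: 2E = 6·12 + 5·x = 72 + 5x.
Every vertex has degree 3, so 3V = 2E.
Euler: V − E + F = 2 ⇒ (2E)/3 − E + (12 + x) = 2.
Multiply by 6: 2·(2E) − 3·(2E) + 6·(12 + x) = 12, i.e. 72 + 6x − (72 + 5x) = 12.
Collecting terms: x = 12.
Then 2E = 72 + 5·12 = 132, so E = 66, V = 2E/3 = 44, F = 12 + 12 = 24.

12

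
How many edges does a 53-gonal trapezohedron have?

212

The n-trapezohedron (dual of the n-antiprism) has V = 2·53 + 2 = 108, E = 4·53 = 212, F = 2·53 = 106.
Check: V − E + F = 108 − 212 + 106 = 2.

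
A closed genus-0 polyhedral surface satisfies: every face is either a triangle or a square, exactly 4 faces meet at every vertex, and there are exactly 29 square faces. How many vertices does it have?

35

Let x be the number of triangles; then F = 29 + x.
Edge–face incidences: 2E = 4·29 + 3·x = 116 + 3x.
Every vertex has degree 4, so 4V = 2E.
Euler: V − E + F = 2 ⇒ (2E)/4 − E + (29 + x) = 2.
Multiply by 8: 2·(2E) − 4·(2E) + 8·(29 + x) = 16, i.e. 232 + 8x − 2·(116 + 3x) = 16.
Collecting terms: 2x = 16, so x = 8.
Then 2E = 116 + 3·8 = 140, so E = 70, V = 2E/4 = 35, F = 29 + 8 = 37.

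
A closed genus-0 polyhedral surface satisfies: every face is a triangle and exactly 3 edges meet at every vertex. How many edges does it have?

6

Each face has 3 edges and each edge borders two faces, so 2E = 3F.
Each vertex has degree 3, so 3V = 2E and hence V = 3F/3.
Euler: V − E + F = 2 ⇒ (3F/3) − (3F/2) + F = 2.
Multiply by 6: (6 − 9 + 6)F = 12, i.e. 3F = 12.
So F = 4, E = 3·4/2 = 6, V = 3·4/3 = 4.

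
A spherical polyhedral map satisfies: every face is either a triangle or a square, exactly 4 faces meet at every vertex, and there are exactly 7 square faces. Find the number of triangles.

Let x be the number of triangles; then F = 7 + x.
Edge–face incidences: 2E = 4·7 + 3·x = 28 + 3x.
Every vertex has degree 4, so 4V = 2E.
Euler: V − E + F = 2 ⇒ (2E)/4 − E + (7 + x) = 2.
Multiply by 8: 2·(2E) − 4·(2E) + 8·(7 + x) = 16, i.e. 56 + 8x − 2·(28 + 3x) = 16.
Collecting terms: 2x = 16, so x = 8.
Then 2E = 28 + 3·8 = 52, so E = 26, V = 2E/4 = 13, F = 7 + 8 = 15.

8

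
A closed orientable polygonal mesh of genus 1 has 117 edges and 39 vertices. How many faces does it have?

78

For a closed orientable surface of genus 1, χ = 2 − 2·1 = 0.
F = 0 − V + E = 0 − 39 + 117 = 78.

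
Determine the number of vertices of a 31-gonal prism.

A prism on an n-gon has two n-gon bases and n rectangular sides: V = 2·31 = 62, E = 3·31 = 93, F = 31 + 2 = 33.

62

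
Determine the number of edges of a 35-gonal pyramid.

70

A pyramid on an n-gon base has one n-gon and n triangles: V = 35 + 1 = 36, E = 2·35 = 70, F = 35 + 1 = 36.
Check: V − E + F = 36 − 70 + 36 = 2.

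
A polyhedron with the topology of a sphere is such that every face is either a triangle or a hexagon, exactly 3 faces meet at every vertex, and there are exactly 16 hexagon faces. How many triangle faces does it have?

Let x be the number of triangles; then F = 16 + x.
Edge–face incidences: 2E = 6·16 + 3·x = 96 + 3x.
Every vertex has degree 3, so 3V = 2E.
Euler: V − E + F = 2 ⇒ (2E)/3 − E + (16 + x) = 2.
Multiply by 6: 2·(2E) − 3·(2E) + 6·(16 + x) = 12, i.e. 96 + 6x − (96 + 3x) = 12.
Collecting terms: 3x = 12, so x = 4.
Then 2E = 96 + 3·4 = 108, so E = 54, V = 2E/3 = 36, F = 16 + 4 = 20.

4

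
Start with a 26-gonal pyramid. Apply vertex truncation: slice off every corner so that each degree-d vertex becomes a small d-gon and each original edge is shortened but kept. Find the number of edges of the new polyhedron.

The base solid has V = 27, E = 52, F = 27.
Truncation replaces each original edge-end by a new vertex, so V′ = 2E = 104.
Each original edge survives, and each old vertex of degree d contributes d new edges; summing degrees gives Σd = 2E, so E′ = E + 2E = 3E = 156.
Each original face survives and each original vertex becomes one new face: F′ = F + V = 54.

156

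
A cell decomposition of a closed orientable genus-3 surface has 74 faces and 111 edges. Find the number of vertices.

33

For a closed orientable surface of genus 3, χ = 2 − 2·3 = -4.
V = -4 + E − F = -4 + 111 − 74 = 33.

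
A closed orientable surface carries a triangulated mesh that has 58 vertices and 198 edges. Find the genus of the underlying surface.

Every face is a triangle and each edge borders two faces, so 3F = 2·198, giving F = 132.
χ = V − E + F = 58 − 198 + 132 = -8.
For a closed orientable surface χ = 2 − 2g, so g = (2 − (-8))/2 = 5.

5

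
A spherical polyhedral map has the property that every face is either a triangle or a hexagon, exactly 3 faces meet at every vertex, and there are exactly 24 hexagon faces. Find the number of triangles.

4

Let x be the number of triangles; then F = 24 + x.
Edge–face incidences: 2E = 6·24 + 3·x = 144 + 3x.
Every vertex has degree 3, so 3V = 2E.
Euler: V − E + F = 2 ⇒ (2E)/3 − E + (24 + x) = 2.
Multiply by 6: 2·(2E) − 3·(2E) + 6·(24 + x) = 12, i.e. 144 + 6x − (144 + 3x) = 12.
Collecting terms: 3x = 12, so x = 4.
Then 2E = 144 + 3·4 = 156, so E = 78, V = 2E/3 = 52, F = 24 + 4 = 28.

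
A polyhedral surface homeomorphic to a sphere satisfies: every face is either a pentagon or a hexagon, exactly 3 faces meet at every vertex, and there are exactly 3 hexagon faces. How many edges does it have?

39

Let x be the number of pentagons; then F = 3 + x.
Edge–face incidences: 2E = 6·3 + 5·x = 18 + 5x.
Every vertex has degree 3, so 3V = 2E.
Euler: V − E + F = 2 ⇒ (2E)/3 − E + (3 + x) = 2.
Multiply by 6: 2·(2E) − 3·(2E) + 6·(3 + x) = 12, i.e. 18 + 6x − (18 + 5x) = 12.
Collecting terms: x = 12.
Then 2E = 18 + 5·12 = 78, so E = 39, V = 2E/3 = 26, F = 3 + 12 = 15.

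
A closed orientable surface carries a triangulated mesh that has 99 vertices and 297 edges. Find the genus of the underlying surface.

Every face is a triangle and each edge borders two faces, so 3F = 2·297, giving F = 198.
χ = V − E + F = 99 − 297 + 198 = 0.
For a closed orientable surface χ = 2 − 2g, so g = (2 − (0))/2 = 1.

1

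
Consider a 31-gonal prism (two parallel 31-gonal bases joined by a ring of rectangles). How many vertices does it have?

A prism on an n-gon has two n-gon bases and n rectangular sides: V = 2·31 = 62, E = 3·31 = 93, F = 31 + 2 = 33.

62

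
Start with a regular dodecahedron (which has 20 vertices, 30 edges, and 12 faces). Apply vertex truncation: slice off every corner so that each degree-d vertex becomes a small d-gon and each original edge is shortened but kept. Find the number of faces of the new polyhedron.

Truncation replaces each original edge-end by a new vertex, so V′ = 2E = 60.
Each original edge survives, and each old vertex of degree d contributes d new edges; summing degrees gives Σd = 2E, so E′ = E + 2E = 3E = 90.
Each original face survives and each original vertex becomes one new face: F′ = F + V = 32.

32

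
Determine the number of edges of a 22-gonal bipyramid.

66

A bipyramid over an n-gon has 2n triangular faces and n + 2 vertices: V = 22 + 2 = 24, E = 3·22 = 66, F = 2·22 = 44.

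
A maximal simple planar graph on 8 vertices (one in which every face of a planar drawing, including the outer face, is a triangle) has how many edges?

18

In a plane triangulation 3F = 2E and V − E + F = 2, so E = 3V − 6 = 3·8 − 6 = 18.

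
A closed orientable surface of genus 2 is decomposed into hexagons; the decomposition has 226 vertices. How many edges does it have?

342

χ = 2 − 2·2 = -2, and every face is a hexagon so 6F = 2E.
V − E + F = -2 with E = 6F/2 gives 226 − (6/2 − 1)·F = -2, so F = 114 and E = 342.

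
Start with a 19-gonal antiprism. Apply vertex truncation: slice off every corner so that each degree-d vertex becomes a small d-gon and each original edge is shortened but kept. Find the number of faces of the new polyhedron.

The base solid has V = 38, E = 76, F = 40.
Truncation replaces each original edge-end by a new vertex, so V′ = 2E = 152.
Each original edge survives, and each old vertex of degree d contributes d new edges; summing degrees gives Σd = 2E, so E′ = E + 2E = 3E = 228.
Each original face survives and each original vertex becomes one new face: F′ = F + V = 78.

78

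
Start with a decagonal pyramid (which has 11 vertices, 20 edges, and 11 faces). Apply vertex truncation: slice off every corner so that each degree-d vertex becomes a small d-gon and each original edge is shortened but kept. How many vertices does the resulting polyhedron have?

40

Truncation replaces each original edge-end by a new vertex, so V′ = 2E = 40.
Each original edge survives, and each old vertex of degree d contributes d new edges; summing degrees gives Σd = 2E, so E′ = E + 2E = 3E = 60.
Each original face survives and each original vertex becomes one new face: F′ = F + V = 22.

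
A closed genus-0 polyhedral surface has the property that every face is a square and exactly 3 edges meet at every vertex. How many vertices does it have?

8

Each face has 4 edges and each edge borders two faces, so 2E = 4F.
Each vertex has degree 3, so 3V = 2E and hence V = 4F/3.
Euler: V − E + F = 2 ⇒ (4F/3) − (4F/2) + F = 2.
Multiply by 6: (8 − 12 + 6)F = 12, i.e. 2F = 12.
So F = 6, E = 4·6/2 = 12, V = 4·6/3 = 8.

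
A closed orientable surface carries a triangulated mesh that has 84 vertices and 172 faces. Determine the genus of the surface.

2

Every face is a triangle, so 2E = 3·172 = 516, giving E = 258.
χ = V − E + F = 84 − 258 + 172 = -2.
For a closed orientable surface χ = 2 − 2g, so g = (2 − (-2))/2 = 2.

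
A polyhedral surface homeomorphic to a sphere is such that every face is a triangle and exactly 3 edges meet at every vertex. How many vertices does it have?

Each face has 3 edges and each edge borders two faces, so 2E = 3F.
Each vertex has degree 3, so 3V = 2E and hence V = 3F/3.
Euler: V − E + F = 2 ⇒ (3F/3) − (3F/2) + F = 2.
Multiply by 6: (6 − 9 + 6)F = 12, i.e. 3F = 12.
So F = 4, E = 3·4/2 = 6, V = 3·4/3 = 4.

4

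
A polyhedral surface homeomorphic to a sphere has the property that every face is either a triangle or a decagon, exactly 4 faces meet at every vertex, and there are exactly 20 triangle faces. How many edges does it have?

Let x be the number of decagons; then F = 20 + x.
Edge–face incidences: 2E = 3·20 + 10·x = 60 + 10x.
Every vertex has degree 4, so 4V = 2E.
Euler: V − E + F = 2 ⇒ (2E)/4 − E + (20 + x) = 2.
Multiply by 8: 2·(2E) − 4·(2E) + 8·(20 + x) = 16, i.e. 160 + 8x − 2·(60 + 10x) = 16.
Collecting terms: −12x + 40 = 16, so −12x = −24, so x = 2.
Then 2E = 60 + 10·2 = 80, so E = 40, V = 2E/4 = 20, F = 20 + 2 = 22.

40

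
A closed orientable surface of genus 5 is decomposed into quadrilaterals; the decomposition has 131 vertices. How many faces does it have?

χ = 2 − 2·5 = -8, and every face is a square so 4F = 2E.
V − E + F = -8 with E = 4F/2 gives 131 − (4/2 − 1)·F = -8, so F = 139 and E = 278.

139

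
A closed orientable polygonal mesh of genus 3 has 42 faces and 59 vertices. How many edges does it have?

105

For a closed orientable surface of genus 3, χ = 2 − 2·3 = -4.
E = V + F − (-4) = 59 + 42 − (-4) = 105.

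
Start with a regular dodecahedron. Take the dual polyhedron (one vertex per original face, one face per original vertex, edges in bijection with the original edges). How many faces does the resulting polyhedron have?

20

The base solid has V = 20, E = 30, F = 12.
The dual swaps V and F and preserves E: V′ = F = 12, E′ = E = 30, F′ = V = 20.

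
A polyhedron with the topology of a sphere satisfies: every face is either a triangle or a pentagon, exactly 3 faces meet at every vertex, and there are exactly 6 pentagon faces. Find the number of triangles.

2

Let x be the number of triangles; then F = 6 + x.
Edge–face incidences: 2E = 5·6 + 3·x = 30 + 3x.
Every vertex has degree 3, so 3V = 2E.
Euler: V − E + F = 2 ⇒ (2E)/3 − E + (6 + x) = 2.
Multiply by 6: 2·(2E) − 3·(2E) + 6·(6 + x) = 12, i.e. 36 + 6x − (30 + 3x) = 12.
Collecting terms: 3x + 6 = 12, so 3x = 6, so x = 2.
Then 2E = 30 + 3·2 = 36, so E = 18, V = 2E/3 = 12, F = 6 + 2 = 8.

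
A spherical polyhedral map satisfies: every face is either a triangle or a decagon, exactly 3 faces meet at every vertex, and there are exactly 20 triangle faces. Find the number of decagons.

Let x be the number of decagons; then F = 20 + x.
Edge–face incidences: 2E = 3·20 + 10·x = 60 + 10x.
Every vertex has degree 3, so 3V = 2E.
Euler: V − E + F = 2 ⇒ (2E)/3 − E + (20 + x) = 2.
Multiply by 6: 2·(2E) − 3·(2E) + 6·(20 + x) = 12, i.e. 120 + 6x − (60 + 10x) = 12.
Collecting terms: −4x + 60 = 12, so −4x = −48, so x = 12.
Then 2E = 60 + 10·12 = 180, so E = 90, V = 2E/3 = 60, F = 20 + 12 = 32.

12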